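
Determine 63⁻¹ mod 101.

101 = 1×63 + 38
63 = 1×38 + 25
38 = 1×25 + 13
25 = 1×13 + 12
13 = 1×12 + 1
12 = 12×1 + 0
gcd(63, 101) = 1, so the inverse exists.
Bézout: 1 = 5×101 − 8×63.
So 63⁻¹ ≡ −8 ≡ 93 (mod 101).

93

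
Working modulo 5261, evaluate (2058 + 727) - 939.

1846

2058 + 727 = 2785
2785 - 939 = 1846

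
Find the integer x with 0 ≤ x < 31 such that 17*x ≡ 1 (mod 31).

31 = 1*17 + 14
17 = 1*14 + 3
14 = 4*3 + 2
3 = 1*2 + 1
2 = 2*1 + 0
gcd(17, 31) = 1, so the inverse exists.
Back-substitute for 1:
1 = 1*3 − 1*2
  = −1*14 + 5*3
  = 5*17 − 6*14
  = −6*31 + 11*17
So 17⁻¹ ≡ 11 (mod 31).

11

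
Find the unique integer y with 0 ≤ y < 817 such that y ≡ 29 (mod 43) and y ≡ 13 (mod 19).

545

43⁻¹ mod 19: 43·4 ≡ 1 (mod 19), so 43⁻¹ ≡ 4.
y = 29 + 43·((13 − 29)·4 mod 19) = 29 + 43·12 = 545.
Check: 545 mod 43 = 29, 545 mod 19 = 13. ✓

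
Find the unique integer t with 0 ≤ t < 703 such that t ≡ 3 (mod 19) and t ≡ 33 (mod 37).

440

19⁻¹ mod 37: 19*2 ≡ 1 (mod 37), so 19⁻¹ ≡ 2.
t = 3 + 19*((33 − 3)*2 mod 37) = 3 + 19*23 = 440.
Check: 440 mod 19 = 3, 440 mod 37 = 33. ✓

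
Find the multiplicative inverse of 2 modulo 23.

12

23 = 11×2 + 1
2 = 2×1 + 0
gcd(2, 23) = 1, so the inverse exists.
Back-substitute for 1:
1 = 1×23 − 11×2
So 2⁻¹ ≡ −11 ≡ 12 (mod 23).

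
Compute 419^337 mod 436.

By square-and-multiply:
419^1 ≡ 419 (mod 436)
419^2 ≡ 419^2 = 175561 ≡ 289 (mod 436)
419^4 ≡ 289^2 = 83521 ≡ 245 (mod 436)
419^8 ≡ 245^2 = 60025 ≡ 293 (mod 436)
419^16 ≡ 293^2 = 85849 ≡ 393 (mod 436)
419^32 ≡ 393^2 = 154449 ≡ 105 (mod 436)
419^64 ≡ 105^2 = 11025 ≡ 125 (mod 436)
419^128 ≡ 125^2 = 15625 ≡ 365 (mod 436)
419^256 ≡ 365^2 = 133225 ≡ 245 (mod 436)
419^337 = 419^256 · 419^64 · 419^16 · 419^1 ≡ 245 · 125 · 393 · 419 (mod 436).
Accumulate the product:
245 · 125 = 30625 ≡ 105
105 · 393 = 41265 ≡ 281
281 · 419 = 117739 ≡ 19

19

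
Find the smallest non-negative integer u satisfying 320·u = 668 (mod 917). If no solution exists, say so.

gcd(320, 917) = 1, so a unique solution mod 917 exists.
320⁻¹ ≡ 192 (mod 917).
u ≡ 192·668 ≡ 793 (mod 917).

793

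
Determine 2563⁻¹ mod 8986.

1739

Run the extended Euclidean algorithm:
8986 = 3*2563 + 1297
2563 = 1*1297 + 1266
1297 = 1*1266 + 31
1266 = 40*31 + 26
31 = 1*26 + 5
26 = 5*5 + 1
5 = 5*1 + 0
gcd(2563, 8986) = 1, so the inverse exists.
Bézout: 1 = −496*8986 + 1739*2563.
So 2563⁻¹ ≡ 1739 (mod 8986).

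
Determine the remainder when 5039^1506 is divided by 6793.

Compute successive squares:
1506 in binary is 10111100010, i.e. 1506 = 1024 + 256 + 128 + 64 + 32 + 2.
5039^1 ≡ 5039 (mod 6793)
5039^2 ≡ 5039^2 = 25391521 ≡ 6080 (mod 6793)
5039^4 ≡ 6080^2 = 36966400 ≡ 5687 (mod 6793)
5039^8 ≡ 5687^2 = 32341969 ≡ 496 (mod 6793)
5039^16 ≡ 496^2 = 246016 ≡ 1468 (mod 6793)
5039^32 ≡ 1468^2 = 2155024 ≡ 1643 (mod 6793)
5039^64 ≡ 1643^2 = 2699449 ≡ 2628 (mod 6793)
5039^128 ≡ 2628^2 = 6906384 ≡ 4696 (mod 6793)
5039^256 ≡ 4696^2 = 22052416 ≡ 2338 (mod 6793)
5039^512 ≡ 2338^2 = 5466244 ≡ 4672 (mod 6793)
5039^1024 ≡ 4672^2 = 21827584 ≡ 1675 (mod 6793)
5039^1506 = 5039^1024 × 5039^256 × 5039^128 × 5039^64 × 5039^32 × 5039^2 ≡ 1675 × 2338 × 4696 × 2628 × 1643 × 6080 (mod 6793).
Accumulate the product:
1675 × 2338 = 3916150 ≡ 3382
3382 × 4696 = 15881872 ≡ 6631
6631 × 2628 = 17426268 ≡ 2223
2223 × 1643 = 3652389 ≡ 4548
4548 × 6080 = 27651840 ≡ 4330

4330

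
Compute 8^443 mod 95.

12

By square-and-multiply:
443 in binary is 110111011, i.e. 443 = 256 + 128 + 32 + 16 + 8 + 2 + 1.
8^1 ≡ 8 (mod 95)
8^2 ≡ 8^2 = 64 (mod 95)
8^4 ≡ 64^2 = 4096 ≡ 11 (mod 95)
8^8 ≡ 11^2 = 121 ≡ 26 (mod 95)
8^16 ≡ 26^2 = 676 ≡ 11 (mod 95)
8^32 ≡ 11^2 = 121 ≡ 26 (mod 95)
8^64 ≡ 26^2 = 676 ≡ 11 (mod 95)
8^128 ≡ 11^2 = 121 ≡ 26 (mod 95)
8^256 ≡ 26^2 = 676 ≡ 11 (mod 95)
8^443 = 8^256 × 8^128 × 8^32 × 8^16 × 8^8 × 8^2 × 8^1 ≡ 11 × 26 × 26 × 11 × 26 × 64 × 8 (mod 95).
Accumulate the product:
11 × 26 = 286 ≡ 1
1 × 26 = 26
26 × 11 = 286 ≡ 1
1 × 26 = 26
26 × 64 = 1664 ≡ 49
49 × 8 = 392 ≡ 12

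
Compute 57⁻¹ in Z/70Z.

Run the extended Euclidean algorithm:
70 = 1·57 + 13
57 = 4·13 + 5
13 = 2·5 + 3
5 = 1·3 + 2
3 = 1·2 + 1
2 = 2·1 + 0
gcd(57, 70) = 1, so the inverse exists.
Back-substitute for 1:
1 = 1·3 − 1·2
  = −1·5 + 2·3
  = 2·13 − 5·5
  = −5·57 + 22·13
  = 22·70 − 27·57
So 57⁻¹ ≡ −27 ≡ 43 (mod 70).

43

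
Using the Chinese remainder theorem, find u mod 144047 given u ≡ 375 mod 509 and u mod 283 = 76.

20735

509⁻¹ mod 283: 509×139 ≡ 1 (mod 283), so 509⁻¹ ≡ 139.
u = 375 + 509×((76 − 375)×139 mod 283) = 375 + 509×40 = 20735.
Check: 20735 mod 509 = 375, 20735 mod 283 = 76. ✓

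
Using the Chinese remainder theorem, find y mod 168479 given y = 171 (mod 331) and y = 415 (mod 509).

331⁻¹ mod 509: 331*346 ≡ 1 (mod 509), so 331⁻¹ ≡ 346.
y = 171 + 331*((415 − 171)*346 mod 509) = 171 + 331*439 = 145480.
Check: 145480 mod 331 = 171, 145480 mod 509 = 415. ✓

145480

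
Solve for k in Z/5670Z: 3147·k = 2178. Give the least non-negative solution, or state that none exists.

534

gcd(3147, 5670) = 3, and 3 | 2178, so solutions exist.
Divide through by 3: 1049·k mod 1890 = 726.
1049⁻¹ ≡ 209 (mod 1890).
k ≡ 209·726 ≡ 534 (mod 1890).
The smallest non-negative solution is k = 534.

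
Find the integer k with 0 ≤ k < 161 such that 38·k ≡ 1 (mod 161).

89

Apply the Euclidean algorithm and back-substitute:
161 = 4×38 + 9
38 = 4×9 + 2
9 = 4×2 + 1
2 = 2×1 + 0
gcd(38, 161) = 1, so the inverse exists.
Back-substitute for 1:
1 = 1×9 − 4×2
  = −4×38 + 17×9
  = 17×161 − 72×38
So 38⁻¹ ≡ −72 ≡ 89 (mod 161).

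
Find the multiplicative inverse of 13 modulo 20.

17

Run the extended Euclidean algorithm:
20 = 1×13 + 7
13 = 1×7 + 6
7 = 1×6 + 1
6 = 6×1 + 0
gcd(13, 20) = 1, so the inverse exists.
Back-substitute for 1:
1 = 1×7 − 1×6
  = −1×13 + 2×7
  = 2×20 − 3×13
So 13⁻¹ ≡ −3 ≡ 17 (mod 20).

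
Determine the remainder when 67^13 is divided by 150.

By square-and-multiply:
13 in binary is 1101, i.e. 13 = 8 + 4 + 1.
67^1 ≡ 67 (mod 150)
67^2 ≡ 67^2 = 4489 ≡ 139 (mod 150)
67^4 ≡ 139^2 = 19321 ≡ 121 (mod 150)
67^8 ≡ 121^2 = 14641 ≡ 91 (mod 150)
67^13 = 67^8 × 67^4 × 67^1 ≡ 91 × 121 × 67 (mod 150).
Accumulate the product:
91 × 121 = 11011 ≡ 61
61 × 67 = 4087 ≡ 37

37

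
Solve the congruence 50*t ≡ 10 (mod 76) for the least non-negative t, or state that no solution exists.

gcd(50, 76) = 2, and 2 | 10, so solutions exist.
Divide through by 2: 25*t ≡ 5 (mod 38).
25⁻¹ ≡ 35 (mod 38).
t ≡ 35*5 ≡ 23 (mod 38).
The smallest non-negative solution is t = 23.

23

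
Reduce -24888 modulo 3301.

1520

-24888 = -8*3301 + 1520, so -24888 ≡ 1520 (mod 3301).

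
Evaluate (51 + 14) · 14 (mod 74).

22

51 + 14 = 65
65 · 14 = 910 ≡ 22 (mod 74)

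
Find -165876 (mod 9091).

6853

-165876 = -19*9091 + 6853, so -165876 ≡ 6853 (mod 9091).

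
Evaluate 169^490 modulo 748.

1

490 in binary is 111101010, i.e. 490 = 256 + 128 + 64 + 32 + 8 + 2.
169^1 ≡ 169 (mod 748)
169^2 ≡ 169^2 = 28561 ≡ 137 (mod 748)
169^4 ≡ 137^2 = 18769 ≡ 69 (mod 748)
169^8 ≡ 69^2 = 4761 ≡ 273 (mod 748)
169^16 ≡ 273^2 = 74529 ≡ 477 (mod 748)
169^32 ≡ 477^2 = 227529 ≡ 137 (mod 748)
169^64 ≡ 137^2 = 18769 ≡ 69 (mod 748)
169^128 ≡ 69^2 = 4761 ≡ 273 (mod 748)
169^256 ≡ 273^2 = 74529 ≡ 477 (mod 748)
169^490 = 169^256 × 169^128 × 169^64 × 169^32 × 169^8 × 169^2 ≡ 477 × 273 × 69 × 137 × 273 × 137 (mod 748).
Accumulate the product:
477 × 273 = 130221 ≡ 69
69 × 69 = 4761 ≡ 273
273 × 137 = 37401 ≡ 1
1 × 273 = 273
273 × 137 = 37401 ≡ 1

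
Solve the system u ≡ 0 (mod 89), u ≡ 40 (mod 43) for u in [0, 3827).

3738

89⁻¹ mod 43: 89·29 ≡ 1 (mod 43), so 89⁻¹ ≡ 29.
u = 0 + 89·((40 − 0)·29 mod 43) = 0 + 89·42 = 3738.
Check: 3738 mod 89 = 0, 3738 mod 43 = 40. ✓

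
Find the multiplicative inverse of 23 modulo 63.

11

Run the extended Euclidean algorithm:
63 = 2·23 + 17
23 = 1·17 + 6
17 = 2·6 + 5
6 = 1·5 + 1
5 = 5·1 + 0
gcd(23, 63) = 1, so the inverse exists.
Bézout: 1 = −4·63 + 11·23.
So 23⁻¹ ≡ 11 (mod 63).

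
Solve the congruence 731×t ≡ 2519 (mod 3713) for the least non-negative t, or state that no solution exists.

gcd(731, 3713) = 1, so a unique solution mod 3713 exists.
731⁻¹ ≡ 320 (mod 3713).
t ≡ 320×2519 ≡ 359 (mod 3713).

359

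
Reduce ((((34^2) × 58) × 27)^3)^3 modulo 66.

36

(34)^2 ≡ 34 (mod 66)
34 × 58 = 1972 ≡ 58 (mod 66)
58 × 27 = 1566 ≡ 48 (mod 66)
(48)^3 ≡ 42 (mod 66)
(42)^3 ≡ 36 (mod 66)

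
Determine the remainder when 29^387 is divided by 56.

By square-and-multiply:
387 in binary is 110000011, i.e. 387 = 256 + 128 + 2 + 1.
29^1 ≡ 29 (mod 56)
29^2 ≡ 29^2 = 841 ≡ 1 (mod 56)
29^4 ≡ 1^2 = 1 (mod 56)
29^8 ≡ 1^2 = 1 (mod 56)
29^16 ≡ 1^2 = 1 (mod 56)
29^32 ≡ 1^2 = 1 (mod 56)
29^64 ≡ 1^2 = 1 (mod 56)
29^128 ≡ 1^2 = 1 (mod 56)
29^256 ≡ 1^2 = 1 (mod 56)
29^387 = 29^256 * 29^128 * 29^2 * 29^1 ≡ 1 * 1 * 1 * 29 (mod 56).
Accumulate the product:
1 * 1 = 1
1 * 1 = 1
1 * 29 = 29

29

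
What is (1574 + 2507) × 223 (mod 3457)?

872

1574 + 2507 = 4081 ≡ 624 (mod 3457)
624 × 223 = 139152 ≡ 872 (mod 3457)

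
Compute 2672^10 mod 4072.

10 in binary is 1010, i.e. 10 = 8 + 2.
2672^1 ≡ 2672 (mod 4072)
2672^2 ≡ 2672^2 = 7139584 ≡ 1368 (mod 4072)
2672^4 ≡ 1368^2 = 1871424 ≡ 2376 (mod 4072)
2672^8 ≡ 2376^2 = 5645376 ≡ 1584 (mod 4072)
2672^10 = 2672^8 · 2672^2 ≡ 1584 · 1368 (mod 4072).
1584 · 1368 = 2166912 ≡ 608 (mod 4072).

608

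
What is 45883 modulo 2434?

45883 = 18*2434 + 2071, so 45883 ≡ 2071 (mod 2434).

2071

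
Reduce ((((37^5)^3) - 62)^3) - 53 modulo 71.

13

(37)^5 ≡ 32 (mod 71)
(32)^3 ≡ 37 (mod 71)
37 - 62 = -25 ≡ 46 (mod 71)
(46)^3 ≡ 66 (mod 71)
66 - 53 = 13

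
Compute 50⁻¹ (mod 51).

51 = 1*50 + 1
50 = 50*1 + 0
gcd(50, 51) = 1, so the inverse exists.
Bézout: 1 = 1*51 − 1*50.
So 50⁻¹ ≡ −1 ≡ 50 (mod 51).

50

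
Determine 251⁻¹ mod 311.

57

311 = 1*251 + 60
251 = 4*60 + 11
60 = 5*11 + 5
11 = 2*5 + 1
5 = 5*1 + 0
gcd(251, 311) = 1, so the inverse exists.
Back-substitute for 1:
1 = 1*11 − 2*5
  = −2*60 + 11*11
  = 11*251 − 46*60
  = −46*311 + 57*251
So 251⁻¹ ≡ 57 (mod 311).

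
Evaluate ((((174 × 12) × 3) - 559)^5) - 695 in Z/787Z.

609

174 × 12 = 2088 ≡ 514 (mod 787)
514 × 3 = 1542 ≡ 755 (mod 787)
755 - 559 = 196
(196)^5 ≡ 517 (mod 787)
517 - 695 = -178 ≡ 609 (mod 787)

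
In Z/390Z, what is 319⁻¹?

379

390 = 1*319 + 71
319 = 4*71 + 35
71 = 2*35 + 1
35 = 35*1 + 0
gcd(319, 390) = 1, so the inverse exists.
Bézout: 1 = 9*390 − 11*319.
So 319⁻¹ ≡ −11 ≡ 379 (mod 390).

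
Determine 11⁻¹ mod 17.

14

17 = 1·11 + 6
11 = 1·6 + 5
6 = 1·5 + 1
5 = 5·1 + 0
gcd(11, 17) = 1, so the inverse exists.
Bézout: 1 = 2·17 − 3·11.
So 11⁻¹ ≡ −3 ≡ 14 (mod 17).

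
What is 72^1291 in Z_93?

72

1291 in binary is 10100001011, i.e. 1291 = 1024 + 256 + 8 + 2 + 1.
72^1 ≡ 72 (mod 93)
72^2 ≡ 72^2 = 5184 ≡ 69 (mod 93)
72^4 ≡ 69^2 = 4761 ≡ 18 (mod 93)
72^8 ≡ 18^2 = 324 ≡ 45 (mod 93)
72^16 ≡ 45^2 = 2025 ≡ 72 (mod 93)
72^32 ≡ 72^2 = 5184 ≡ 69 (mod 93)
72^64 ≡ 69^2 = 4761 ≡ 18 (mod 93)
72^128 ≡ 18^2 = 324 ≡ 45 (mod 93)
72^256 ≡ 45^2 = 2025 ≡ 72 (mod 93)
72^512 ≡ 72^2 = 5184 ≡ 69 (mod 93)
72^1024 ≡ 69^2 = 4761 ≡ 18 (mod 93)
72^1291 = 72^1024 × 72^256 × 72^8 × 72^2 × 72^1 ≡ 18 × 72 × 45 × 69 × 72 (mod 93).
Accumulate the product:
18 × 72 = 1296 ≡ 87
87 × 45 = 3915 ≡ 9
9 × 69 = 621 ≡ 63
63 × 72 = 4536 ≡ 72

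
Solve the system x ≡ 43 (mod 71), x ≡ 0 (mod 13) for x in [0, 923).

611

71⁻¹ mod 13: 71*11 ≡ 1 (mod 13), so 71⁻¹ ≡ 11.
x = 43 + 71*((0 − 43)*11 mod 13) = 43 + 71*8 = 611.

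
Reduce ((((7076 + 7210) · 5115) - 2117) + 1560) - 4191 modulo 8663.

7076 + 7210 = 14286 ≡ 5623 (mod 8663)
5623 · 5115 = 28761645 ≡ 485 (mod 8663)
485 - 2117 = -1632 ≡ 7031 (mod 8663)
7031 + 1560 = 8591
8591 - 4191 = 4400

4400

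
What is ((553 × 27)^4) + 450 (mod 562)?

285

553 × 27 = 14931 ≡ 319 (mod 562)
(319)^4 ≡ 397 (mod 562)
397 + 450 = 847 ≡ 285 (mod 562)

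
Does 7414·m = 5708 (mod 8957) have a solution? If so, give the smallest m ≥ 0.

1999

gcd(7414, 8957) = 1, so a unique solution mod 8957 exists.
7414⁻¹ ≡ 3065 (mod 8957).
m ≡ 3065·5708 ≡ 1999 (mod 8957).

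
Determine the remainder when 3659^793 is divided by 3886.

845

By square-and-multiply:
793 in binary is 1100011001, i.e. 793 = 512 + 256 + 16 + 8 + 1.
3659^1 ≡ 3659 (mod 3886)
3659^2 ≡ 3659^2 = 13388281 ≡ 1011 (mod 3886)
3659^4 ≡ 1011^2 = 1022121 ≡ 103 (mod 3886)
3659^8 ≡ 103^2 = 10609 ≡ 2837 (mod 3886)
3659^16 ≡ 2837^2 = 8048569 ≡ 663 (mod 3886)
3659^32 ≡ 663^2 = 439569 ≡ 451 (mod 3886)
3659^64 ≡ 451^2 = 203401 ≡ 1329 (mod 3886)
3659^128 ≡ 1329^2 = 1766241 ≡ 1997 (mod 3886)
3659^256 ≡ 1997^2 = 3988009 ≡ 973 (mod 3886)
3659^512 ≡ 973^2 = 946729 ≡ 2431 (mod 3886)
3659^793 = 3659^512 * 3659^256 * 3659^16 * 3659^8 * 3659^1 ≡ 2431 * 973 * 663 * 2837 * 3659 (mod 3886).
Accumulate the product:
2431 * 973 = 2365363 ≡ 2675
2675 * 663 = 1773525 ≡ 1509
1509 * 2837 = 4281033 ≡ 2547
2547 * 3659 = 9319473 ≡ 845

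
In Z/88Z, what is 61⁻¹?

By the extended Euclidean algorithm:
88 = 1*61 + 27
61 = 2*27 + 7
27 = 3*7 + 6
7 = 1*6 + 1
6 = 6*1 + 0
gcd(61, 88) = 1, so the inverse exists.
Back-substitute for 1:
1 = 1*7 − 1*6
  = −1*27 + 4*7
  = 4*61 − 9*27
  = −9*88 + 13*61
So 61⁻¹ ≡ 13 (mod 88).

13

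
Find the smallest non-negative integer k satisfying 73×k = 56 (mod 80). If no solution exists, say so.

72

gcd(73, 80) = 1, so a unique solution mod 80 exists.
73⁻¹ ≡ 57 (mod 80).
k ≡ 57×56 ≡ 72 (mod 80).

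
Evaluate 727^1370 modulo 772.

1370 in binary is 10101011010, i.e. 1370 = 1024 + 256 + 64 + 16 + 8 + 2.
727^1 ≡ 727 (mod 772)
727^2 ≡ 727^2 = 528529 ≡ 481 (mod 772)
727^4 ≡ 481^2 = 231361 ≡ 533 (mod 772)
727^8 ≡ 533^2 = 284089 ≡ 765 (mod 772)
727^16 ≡ 765^2 = 585225 ≡ 49 (mod 772)
727^32 ≡ 49^2 = 2401 ≡ 85 (mod 772)
727^64 ≡ 85^2 = 7225 ≡ 277 (mod 772)
727^128 ≡ 277^2 = 76729 ≡ 301 (mod 772)
727^256 ≡ 301^2 = 90601 ≡ 277 (mod 772)
727^512 ≡ 277^2 = 76729 ≡ 301 (mod 772)
727^1024 ≡ 301^2 = 90601 ≡ 277 (mod 772)
727^1370 = 727^1024 · 727^256 · 727^64 · 727^16 · 727^8 · 727^2 ≡ 277 · 277 · 277 · 49 · 765 · 481 (mod 772).
Accumulate the product:
277 · 277 = 76729 ≡ 301
301 · 277 = 83377 ≡ 1
1 · 49 = 49
49 · 765 = 37485 ≡ 429
429 · 481 = 206349 ≡ 225

225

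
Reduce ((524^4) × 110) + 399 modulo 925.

509

(524)^4 ≡ 1 (mod 925)
1 × 110 = 110
110 + 399 = 509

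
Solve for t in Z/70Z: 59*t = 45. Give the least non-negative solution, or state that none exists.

15

gcd(59, 70) = 1, so a unique solution mod 70 exists.
59⁻¹ ≡ 19 (mod 70).
t ≡ 19*45 ≡ 15 (mod 70).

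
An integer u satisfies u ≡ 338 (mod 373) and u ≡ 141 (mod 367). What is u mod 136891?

102167

373⁻¹ mod 367: 373*306 ≡ 1 (mod 367), so 373⁻¹ ≡ 306.
u = 338 + 373*((141 − 338)*306 mod 367) = 338 + 373*273 = 102167.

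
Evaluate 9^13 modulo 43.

15

Using repeated squaring:
13 in binary is 1101, i.e. 13 = 8 + 4 + 1.
9^1 ≡ 9 (mod 43)
9^2 ≡ 9^2 = 81 ≡ 38 (mod 43)
9^4 ≡ 38^2 = 1444 ≡ 25 (mod 43)
9^8 ≡ 25^2 = 625 ≡ 23 (mod 43)
9^13 = 9^8 * 9^4 * 9^1 ≡ 23 * 25 * 9 (mod 43).
Accumulate the product:
23 * 25 = 575 ≡ 16
16 * 9 = 144 ≡ 15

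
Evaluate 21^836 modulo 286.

By square-and-multiply:
836 in binary is 1101000100, i.e. 836 = 512 + 256 + 64 + 4.
21^1 ≡ 21 (mod 286)
21^2 ≡ 21^2 = 441 ≡ 155 (mod 286)
21^4 ≡ 155^2 = 24025 ≡ 1 (mod 286)
21^8 ≡ 1^2 = 1 (mod 286)
21^16 ≡ 1^2 = 1 (mod 286)
21^32 ≡ 1^2 = 1 (mod 286)
21^64 ≡ 1^2 = 1 (mod 286)
21^128 ≡ 1^2 = 1 (mod 286)
21^256 ≡ 1^2 = 1 (mod 286)
21^512 ≡ 1^2 = 1 (mod 286)
21^836 = 21^512 * 21^256 * 21^64 * 21^4 ≡ 1 * 1 * 1 * 1 (mod 286).
Accumulate the product:
1 * 1 = 1
1 * 1 = 1
1 * 1 = 1

1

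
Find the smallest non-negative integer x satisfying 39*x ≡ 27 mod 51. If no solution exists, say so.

gcd(39, 51) = 3, and 3 | 27, so solutions exist.
Divide through by 3: 13*x ≡ 9 mod 17.
13⁻¹ ≡ 4 (mod 17).
x ≡ 4*9 ≡ 2 (mod 17).
The smallest non-negative solution is x = 2.

2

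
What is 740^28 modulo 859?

740^1 ≡ 740 (mod 859)
740^2 ≡ 740^2 = 547600 ≡ 417 (mod 859)
740^4 ≡ 417^2 = 173889 ≡ 371 (mod 859)
740^8 ≡ 371^2 = 137641 ≡ 201 (mod 859)
740^16 ≡ 201^2 = 40401 ≡ 28 (mod 859)
740^28 = 740^16 * 740^8 * 740^4 ≡ 28 * 201 * 371 (mod 859).
Accumulate the product:
28 * 201 = 5628 ≡ 474
474 * 371 = 175854 ≡ 618

618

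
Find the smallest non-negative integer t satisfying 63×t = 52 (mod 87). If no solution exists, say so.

no solution

gcd(63, 87) = 3, and 3 does not divide 52.
So the congruence has no solution.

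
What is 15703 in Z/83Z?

16

15703 = 189×83 + 16, so 15703 ≡ 16 (mod 83).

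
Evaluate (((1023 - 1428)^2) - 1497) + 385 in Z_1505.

373

1023 - 1428 = -405 ≡ 1100 (mod 1505)
(1100)^2 ≡ 1485 (mod 1505)
1485 - 1497 = -12 ≡ 1493 (mod 1505)
1493 + 385 = 1878 ≡ 373 (mod 1505)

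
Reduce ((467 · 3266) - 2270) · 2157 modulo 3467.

695

467 · 3266 = 1525222 ≡ 3209 (mod 3467)
3209 - 2270 = 939
939 · 2157 = 2025423 ≡ 695 (mod 3467)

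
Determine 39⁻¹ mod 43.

32

Run the extended Euclidean algorithm:
43 = 1·39 + 4
39 = 9·4 + 3
4 = 1·3 + 1
3 = 3·1 + 0
gcd(39, 43) = 1, so the inverse exists.
Bézout: 1 = 10·43 − 11·39.
So 39⁻¹ ≡ −11 ≡ 32 (mod 43).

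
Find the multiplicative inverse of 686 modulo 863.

863 = 1*686 + 177
686 = 3*177 + 155
177 = 1*155 + 22
155 = 7*22 + 1
22 = 22*1 + 0
gcd(686, 863) = 1, so the inverse exists.
Bézout: 1 = −31*863 + 39*686.
So 686⁻¹ ≡ 39 (mod 863).

39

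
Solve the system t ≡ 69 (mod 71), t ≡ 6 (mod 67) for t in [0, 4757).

140

71⁻¹ mod 67: 71*17 ≡ 1 (mod 67), so 71⁻¹ ≡ 17.
t = 69 + 71*((6 − 69)*17 mod 67) = 69 + 71*1 = 140.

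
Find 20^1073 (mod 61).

9

1073 in binary is 10000110001, i.e. 1073 = 1024 + 32 + 16 + 1.
20^1 ≡ 20 (mod 61)
20^2 ≡ 20^2 = 400 ≡ 34 (mod 61)
20^4 ≡ 34^2 = 1156 ≡ 58 (mod 61)
20^8 ≡ 58^2 = 3364 ≡ 9 (mod 61)
20^16 ≡ 9^2 = 81 ≡ 20 (mod 61)
20^32 ≡ 20^2 = 400 ≡ 34 (mod 61)
20^64 ≡ 34^2 = 1156 ≡ 58 (mod 61)
20^128 ≡ 58^2 = 3364 ≡ 9 (mod 61)
20^256 ≡ 9^2 = 81 ≡ 20 (mod 61)
20^512 ≡ 20^2 = 400 ≡ 34 (mod 61)
20^1024 ≡ 34^2 = 1156 ≡ 58 (mod 61)
20^1073 = 20^1024 · 20^32 · 20^16 · 20^1 ≡ 58 · 34 · 20 · 20 (mod 61).
Accumulate the product:
58 · 34 = 1972 ≡ 20
20 · 20 = 400 ≡ 34
34 · 20 = 680 ≡ 9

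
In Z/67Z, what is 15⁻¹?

Run the extended Euclidean algorithm:
67 = 4×15 + 7
15 = 2×7 + 1
7 = 7×1 + 0
gcd(15, 67) = 1, so the inverse exists.
Bézout: 1 = −2×67 + 9×15.
So 15⁻¹ ≡ 9 (mod 67).

9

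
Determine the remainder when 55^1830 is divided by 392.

225

Using repeated squaring:
55^1 ≡ 55 (mod 392)
55^2 ≡ 55^2 = 3025 ≡ 281 (mod 392)
55^4 ≡ 281^2 = 78961 ≡ 169 (mod 392)
55^8 ≡ 169^2 = 28561 ≡ 337 (mod 392)
55^16 ≡ 337^2 = 113569 ≡ 281 (mod 392)
55^32 ≡ 281^2 = 78961 ≡ 169 (mod 392)
55^64 ≡ 169^2 = 28561 ≡ 337 (mod 392)
55^128 ≡ 337^2 = 113569 ≡ 281 (mod 392)
55^256 ≡ 281^2 = 78961 ≡ 169 (mod 392)
55^512 ≡ 169^2 = 28561 ≡ 337 (mod 392)
55^1024 ≡ 337^2 = 113569 ≡ 281 (mod 392)
55^1830 = 55^1024 · 55^512 · 55^256 · 55^32 · 55^4 · 55^2 ≡ 281 · 337 · 169 · 169 · 169 · 281 (mod 392).
Accumulate the product:
281 · 337 = 94697 ≡ 225
225 · 169 = 38025 ≡ 1
1 · 169 = 169
169 · 169 = 28561 ≡ 337
337 · 281 = 94697 ≡ 225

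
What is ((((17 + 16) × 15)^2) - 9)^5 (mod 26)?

18

17 + 16 = 33 ≡ 7 (mod 26)
7 × 15 = 105 ≡ 1 (mod 26)
(1)^2 ≡ 1 (mod 26)
1 - 9 = -8 ≡ 18 (mod 26)
(18)^5 ≡ 18 (mod 26)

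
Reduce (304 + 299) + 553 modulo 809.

347

304 + 299 = 603
603 + 553 = 1156 ≡ 347 (mod 809)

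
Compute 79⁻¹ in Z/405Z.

By the extended Euclidean algorithm:
405 = 5×79 + 10
79 = 7×10 + 9
10 = 1×9 + 1
9 = 9×1 + 0
gcd(79, 405) = 1, so the inverse exists.
Back-substitute for 1:
1 = 1×10 − 1×9
  = −1×79 + 8×10
  = 8×405 − 41×79
So 79⁻¹ ≡ −41 ≡ 364 (mod 405).

364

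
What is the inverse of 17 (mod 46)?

46 = 2×17 + 12
17 = 1×12 + 5
12 = 2×5 + 2
5 = 2×2 + 1
2 = 2×1 + 0
gcd(17, 46) = 1, so the inverse exists.
Back-substitute for 1:
1 = 1×5 − 2×2
  = −2×12 + 5×5
  = 5×17 − 7×12
  = −7×46 + 19×17
So 17⁻¹ ≡ 19 (mod 46).

19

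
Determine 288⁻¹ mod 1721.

1476

1721 = 5×288 + 281
288 = 1×281 + 7
281 = 40×7 + 1
7 = 7×1 + 0
gcd(288, 1721) = 1, so the inverse exists.
Back-substitute for 1:
1 = 1×281 − 40×7
  = −40×288 + 41×281
  = 41×1721 − 245×288
So 288⁻¹ ≡ −245 ≡ 1476 (mod 1721).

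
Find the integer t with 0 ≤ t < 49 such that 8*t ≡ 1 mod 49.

Run the extended Euclidean algorithm:
49 = 6*8 + 1
8 = 8*1 + 0
gcd(8, 49) = 1, so the inverse exists.
Bézout: 1 = 1*49 − 6*8.
So 8⁻¹ ≡ −6 ≡ 43 (mod 49).

43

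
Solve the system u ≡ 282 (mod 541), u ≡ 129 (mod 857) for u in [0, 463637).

541⁻¹ mod 857: 541×339 ≡ 1 (mod 857), so 541⁻¹ ≡ 339.
u = 282 + 541×((129 − 282)×339 mod 857) = 282 + 541×410 = 222092.

222092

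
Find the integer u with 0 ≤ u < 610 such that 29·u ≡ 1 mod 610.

589

By the extended Euclidean algorithm:
610 = 21·29 + 1
29 = 29·1 + 0
gcd(29, 610) = 1, so the inverse exists.
Back-substitute for 1:
1 = 1·610 − 21·29
So 29⁻¹ ≡ −21 ≡ 589 (mod 610).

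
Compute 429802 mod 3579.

429802 = 120·3579 + 322, so 429802 ≡ 322 (mod 3579).

322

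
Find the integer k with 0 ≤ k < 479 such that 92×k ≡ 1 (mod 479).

151

By the extended Euclidean algorithm:
479 = 5*92 + 19
92 = 4*19 + 16
19 = 1*16 + 3
16 = 5*3 + 1
3 = 3*1 + 0
gcd(92, 479) = 1, so the inverse exists.
Bézout: 1 = −29*479 + 151*92.
So 92⁻¹ ≡ 151 (mod 479).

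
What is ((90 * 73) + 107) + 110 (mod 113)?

7

90 * 73 = 6570 ≡ 16 (mod 113)
16 + 107 = 123 ≡ 10 (mod 113)
10 + 110 = 120 ≡ 7 (mod 113)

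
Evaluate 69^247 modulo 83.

69

247 in binary is 11110111, i.e. 247 = 128 + 64 + 32 + 16 + 4 + 2 + 1.
69^1 ≡ 69 (mod 83)
69^2 ≡ 69^2 = 4761 ≡ 30 (mod 83)
69^4 ≡ 30^2 = 900 ≡ 70 (mod 83)
69^8 ≡ 70^2 = 4900 ≡ 3 (mod 83)
69^16 ≡ 3^2 = 9 (mod 83)
69^32 ≡ 9^2 = 81 (mod 83)
69^64 ≡ 81^2 = 6561 ≡ 4 (mod 83)
69^128 ≡ 4^2 = 16 (mod 83)
69^247 = 69^128 · 69^64 · 69^32 · 69^16 · 69^4 · 69^2 · 69^1 ≡ 16 · 4 · 81 · 9 · 70 · 30 · 69 (mod 83).
Accumulate the product:
16 · 4 = 64
64 · 81 = 5184 ≡ 38
38 · 9 = 342 ≡ 10
10 · 70 = 700 ≡ 36
36 · 30 = 1080 ≡ 1
1 · 69 = 69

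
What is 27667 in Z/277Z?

244

27667 = 99·277 + 244, so 27667 ≡ 244 (mod 277).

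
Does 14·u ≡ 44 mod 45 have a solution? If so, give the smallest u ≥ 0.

gcd(14, 45) = 1, so a unique solution mod 45 exists.
14⁻¹ ≡ 29 (mod 45).
u ≡ 29·44 ≡ 16 (mod 45).

16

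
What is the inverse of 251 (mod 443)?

413

By the extended Euclidean algorithm:
443 = 1*251 + 192
251 = 1*192 + 59
192 = 3*59 + 15
59 = 3*15 + 14
15 = 1*14 + 1
14 = 14*1 + 0
gcd(251, 443) = 1, so the inverse exists.
Back-substitute for 1:
1 = 1*15 − 1*14
  = −1*59 + 4*15
  = 4*192 − 13*59
  = −13*251 + 17*192
  = 17*443 − 30*251
So 251⁻¹ ≡ −30 ≡ 413 (mod 443).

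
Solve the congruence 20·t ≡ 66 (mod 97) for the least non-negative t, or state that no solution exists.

13

gcd(20, 97) = 1, so a unique solution mod 97 exists.
20⁻¹ ≡ 34 (mod 97).
t ≡ 34·66 ≡ 13 (mod 97).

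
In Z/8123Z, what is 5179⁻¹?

1730

By the extended Euclidean algorithm:
8123 = 1*5179 + 2944
5179 = 1*2944 + 2235
2944 = 1*2235 + 709
2235 = 3*709 + 108
709 = 6*108 + 61
108 = 1*61 + 47
61 = 1*47 + 14
47 = 3*14 + 5
14 = 2*5 + 4
5 = 1*4 + 1
4 = 4*1 + 0
gcd(5179, 8123) = 1, so the inverse exists.
Back-substitute for 1:
1 = 1*5 − 1*4
  = −1*14 + 3*5
  = 3*47 − 10*14
  = −10*61 + 13*47
  = 13*108 − 23*61
  = −23*709 + 151*108
  = 151*2235 − 476*709
  = −476*2944 + 627*2235
  = 627*5179 − 1103*2944
  = −1103*8123 + 1730*5179
So 5179⁻¹ ≡ 1730 (mod 8123).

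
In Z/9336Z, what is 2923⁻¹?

955

Apply the Euclidean algorithm and back-substitute:
9336 = 3×2923 + 567
2923 = 5×567 + 88
567 = 6×88 + 39
88 = 2×39 + 10
39 = 3×10 + 9
10 = 1×9 + 1
9 = 9×1 + 0
gcd(2923, 9336) = 1, so the inverse exists.
Bézout: 1 = −299×9336 + 955×2923.
So 2923⁻¹ ≡ 955 (mod 9336).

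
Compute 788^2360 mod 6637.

Compute successive squares:
2360 in binary is 100100111000, i.e. 2360 = 2048 + 256 + 32 + 16 + 8.
788^1 ≡ 788 (mod 6637)
788^2 ≡ 788^2 = 620944 ≡ 3703 (mod 6637)
788^4 ≡ 3703^2 = 13712209 ≡ 167 (mod 6637)
788^8 ≡ 167^2 = 27889 ≡ 1341 (mod 6637)
788^16 ≡ 1341^2 = 1798281 ≡ 6291 (mod 6637)
788^32 ≡ 6291^2 = 39576681 ≡ 250 (mod 6637)
788^64 ≡ 250^2 = 62500 ≡ 2767 (mod 6637)
788^128 ≡ 2767^2 = 7656289 ≡ 3828 (mod 6637)
788^256 ≡ 3828^2 = 14653584 ≡ 5725 (mod 6637)
788^512 ≡ 5725^2 = 32775625 ≡ 2119 (mod 6637)
788^1024 ≡ 2119^2 = 4490161 ≡ 3549 (mod 6637)
788^2048 ≡ 3549^2 = 12595401 ≡ 5012 (mod 6637)
788^2360 = 788^2048 × 788^256 × 788^32 × 788^16 × 788^8 ≡ 5012 × 5725 × 250 × 6291 × 1341 (mod 6637).
Accumulate the product:
5012 × 5725 = 28693700 ≡ 1949
1949 × 250 = 487250 ≡ 2749
2749 × 6291 = 17293959 ≡ 4574
4574 × 1341 = 6133734 ≡ 1146

1146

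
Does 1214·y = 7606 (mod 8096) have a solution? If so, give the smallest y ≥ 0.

213

gcd(1214, 8096) = 2, and 2 | 7606, so solutions exist.
Divide through by 2: 607·y mod 4048 = 3803.
607⁻¹ ≡ 1007 (mod 4048).
y ≡ 1007·3803 ≡ 213 (mod 4048).
The smallest non-negative solution is y = 213.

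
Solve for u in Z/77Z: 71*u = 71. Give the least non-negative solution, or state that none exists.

gcd(71, 77) = 1, so a unique solution mod 77 exists.
71⁻¹ ≡ 64 (mod 77).
u ≡ 64*71 ≡ 1 (mod 77).

1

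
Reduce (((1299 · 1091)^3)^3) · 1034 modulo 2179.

1299 · 1091 = 1417209 ≡ 859 (mod 2179)
(859)^3 ≡ 1364 (mod 2179)
(1364)^3 ≡ 848 (mod 2179)
848 · 1034 = 876832 ≡ 874 (mod 2179)

874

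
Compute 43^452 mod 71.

60

452 in binary is 111000100, i.e. 452 = 256 + 128 + 64 + 4.
43^1 ≡ 43 (mod 71)
43^2 ≡ 43^2 = 1849 ≡ 3 (mod 71)
43^4 ≡ 3^2 = 9 (mod 71)
43^8 ≡ 9^2 = 81 ≡ 10 (mod 71)
43^16 ≡ 10^2 = 100 ≡ 29 (mod 71)
43^32 ≡ 29^2 = 841 ≡ 60 (mod 71)
43^64 ≡ 60^2 = 3600 ≡ 50 (mod 71)
43^128 ≡ 50^2 = 2500 ≡ 15 (mod 71)
43^256 ≡ 15^2 = 225 ≡ 12 (mod 71)
43^452 = 43^256 × 43^128 × 43^64 × 43^4 ≡ 12 × 15 × 50 × 9 (mod 71).
Accumulate the product:
12 × 15 = 180 ≡ 38
38 × 50 = 1900 ≡ 54
54 × 9 = 486 ≡ 60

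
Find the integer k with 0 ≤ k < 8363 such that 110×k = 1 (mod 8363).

By the extended Euclidean algorithm:
8363 = 76×110 + 3
110 = 36×3 + 2
3 = 1×2 + 1
2 = 2×1 + 0
gcd(110, 8363) = 1, so the inverse exists.
Bézout: 1 = 37×8363 − 2813×110.
So 110⁻¹ ≡ −2813 ≡ 5550 (mod 8363).

5550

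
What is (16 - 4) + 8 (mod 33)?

16 - 4 = 12
12 + 8 = 20

20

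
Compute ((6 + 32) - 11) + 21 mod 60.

6 + 32 = 38
38 - 11 = 27
27 + 21 = 48

48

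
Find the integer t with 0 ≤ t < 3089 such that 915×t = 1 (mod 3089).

1320

3089 = 3·915 + 344
915 = 2·344 + 227
344 = 1·227 + 117
227 = 1·117 + 110
117 = 1·110 + 7
110 = 15·7 + 5
7 = 1·5 + 2
5 = 2·2 + 1
2 = 2·1 + 0
gcd(915, 3089) = 1, so the inverse exists.
Back-substitute for 1:
1 = 1·5 − 2·2
  = −2·7 + 3·5
  = 3·110 − 47·7
  = −47·117 + 50·110
  = 50·227 − 97·117
  = −97·344 + 147·227
  = 147·915 − 391·344
  = −391·3089 + 1320·915
So 915⁻¹ ≡ 1320 (mod 3089).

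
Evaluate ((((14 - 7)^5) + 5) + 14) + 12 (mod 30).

14 - 7 = 7
(7)^5 ≡ 7 (mod 30)
7 + 5 = 12
12 + 14 = 26
26 + 12 = 38 ≡ 8 (mod 30)

8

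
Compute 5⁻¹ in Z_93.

56

Apply the Euclidean algorithm and back-substitute:
93 = 18·5 + 3
5 = 1·3 + 2
3 = 1·2 + 1
2 = 2·1 + 0
gcd(5, 93) = 1, so the inverse exists.
Back-substitute for 1:
1 = 1·3 − 1·2
  = −1·5 + 2·3
  = 2·93 − 37·5
So 5⁻¹ ≡ −37 ≡ 56 (mod 93).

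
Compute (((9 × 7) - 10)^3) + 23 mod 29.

9 × 7 = 63 ≡ 5 (mod 29)
5 - 10 = -5 ≡ 24 (mod 29)
(24)^3 ≡ 20 (mod 29)
20 + 23 = 43 ≡ 14 (mod 29)

14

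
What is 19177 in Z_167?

19177 = 114·167 + 139, so 19177 ≡ 139 (mod 167).

139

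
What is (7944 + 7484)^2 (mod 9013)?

7944 + 7484 = 15428 ≡ 6415 (mod 9013)
(6415)^2 ≡ 7880 (mod 9013)

7880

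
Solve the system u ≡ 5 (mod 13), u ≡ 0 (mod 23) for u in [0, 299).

13⁻¹ mod 23: 13·16 ≡ 1 (mod 23), so 13⁻¹ ≡ 16.
u = 5 + 13·((0 − 5)·16 mod 23) = 5 + 13·12 = 161.

161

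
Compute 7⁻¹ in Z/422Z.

422 = 60*7 + 2
7 = 3*2 + 1
2 = 2*1 + 0
gcd(7, 422) = 1, so the inverse exists.
Bézout: 1 = −3*422 + 181*7.
So 7⁻¹ ≡ 181 (mod 422).

181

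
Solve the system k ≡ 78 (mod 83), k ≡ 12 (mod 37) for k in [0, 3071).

83⁻¹ mod 37: 83×33 ≡ 1 (mod 37), so 83⁻¹ ≡ 33.
k = 78 + 83×((12 − 78)×33 mod 37) = 78 + 83×5 = 493.

493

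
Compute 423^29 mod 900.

63

Using repeated squaring:
423^1 ≡ 423 (mod 900)
423^2 ≡ 423^2 = 178929 ≡ 729 (mod 900)
423^4 ≡ 729^2 = 531441 ≡ 441 (mod 900)
423^8 ≡ 441^2 = 194481 ≡ 81 (mod 900)
423^16 ≡ 81^2 = 6561 ≡ 261 (mod 900)
423^29 = 423^16 × 423^8 × 423^4 × 423^1 ≡ 261 × 81 × 441 × 423 (mod 900).
Accumulate the product:
261 × 81 = 21141 ≡ 441
441 × 441 = 194481 ≡ 81
81 × 423 = 34263 ≡ 63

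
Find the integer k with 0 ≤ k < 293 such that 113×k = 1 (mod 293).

223

293 = 2×113 + 67
113 = 1×67 + 46
67 = 1×46 + 21
46 = 2×21 + 4
21 = 5×4 + 1
4 = 4×1 + 0
gcd(113, 293) = 1, so the inverse exists.
Back-substitute for 1:
1 = 1×21 − 5×4
  = −5×46 + 11×21
  = 11×67 − 16×46
  = −16×113 + 27×67
  = 27×293 − 70×113
So 113⁻¹ ≡ −70 ≡ 223 (mod 293).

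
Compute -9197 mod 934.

143

-9197 = -10×934 + 143, so -9197 ≡ 143 (mod 934).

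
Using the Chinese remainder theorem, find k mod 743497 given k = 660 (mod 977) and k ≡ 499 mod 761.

333817

977⁻¹ mod 761: 977·532 ≡ 1 (mod 761), so 977⁻¹ ≡ 532.
k = 660 + 977·((499 − 660)·532 mod 761) = 660 + 977·341 = 333817.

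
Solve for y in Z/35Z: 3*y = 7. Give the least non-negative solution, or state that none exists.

14

gcd(3, 35) = 1, so a unique solution mod 35 exists.
3⁻¹ ≡ 12 (mod 35).
y ≡ 12*7 ≡ 14 (mod 35).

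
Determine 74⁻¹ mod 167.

79

167 = 2·74 + 19
74 = 3·19 + 17
19 = 1·17 + 2
17 = 8·2 + 1
2 = 2·1 + 0
gcd(74, 167) = 1, so the inverse exists.
Back-substitute for 1:
1 = 1·17 − 8·2
  = −8·19 + 9·17
  = 9·74 − 35·19
  = −35·167 + 79·74
So 74⁻¹ ≡ 79 (mod 167).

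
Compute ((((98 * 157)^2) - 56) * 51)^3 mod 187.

98 * 157 = 15386 ≡ 52 (mod 187)
(52)^2 ≡ 86 (mod 187)
86 - 56 = 30
30 * 51 = 1530 ≡ 34 (mod 187)
(34)^3 ≡ 34 (mod 187)

34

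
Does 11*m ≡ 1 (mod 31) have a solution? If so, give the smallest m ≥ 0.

17

gcd(11, 31) = 1, so a unique solution mod 31 exists.
11⁻¹ ≡ 17 (mod 31).
m ≡ 17*1 ≡ 17 (mod 31).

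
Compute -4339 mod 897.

-4339 = -5×897 + 146, so -4339 ≡ 146 (mod 897).

146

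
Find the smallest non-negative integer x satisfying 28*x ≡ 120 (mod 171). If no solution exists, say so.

102

gcd(28, 171) = 1, so a unique solution mod 171 exists.
28⁻¹ ≡ 55 (mod 171).
x ≡ 55*120 ≡ 102 (mod 171).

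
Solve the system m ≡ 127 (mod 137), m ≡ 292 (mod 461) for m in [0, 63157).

55612

137⁻¹ mod 461: 137*212 ≡ 1 (mod 461), so 137⁻¹ ≡ 212.
m = 127 + 137*((292 − 127)*212 mod 461) = 127 + 137*405 = 55612.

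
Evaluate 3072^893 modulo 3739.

893 in binary is 1101111101, i.e. 893 = 512 + 256 + 64 + 32 + 16 + 8 + 4 + 1.
3072^1 ≡ 3072 (mod 3739)
3072^2 ≡ 3072^2 = 9437184 ≡ 3687 (mod 3739)
3072^4 ≡ 3687^2 = 13593969 ≡ 2704 (mod 3739)
3072^8 ≡ 2704^2 = 7311616 ≡ 1871 (mod 3739)
3072^16 ≡ 1871^2 = 3500641 ≡ 937 (mod 3739)
3072^32 ≡ 937^2 = 877969 ≡ 3043 (mod 3739)
3072^64 ≡ 3043^2 = 9259849 ≡ 2085 (mod 3739)
3072^128 ≡ 2085^2 = 4347225 ≡ 2507 (mod 3739)
3072^256 ≡ 2507^2 = 6285049 ≡ 3529 (mod 3739)
3072^512 ≡ 3529^2 = 12453841 ≡ 2971 (mod 3739)
3072^893 = 3072^512 × 3072^256 × 3072^64 × 3072^32 × 3072^16 × 3072^8 × 3072^4 × 3072^1 ≡ 2971 × 3529 × 2085 × 3043 × 937 × 1871 × 2704 × 3072 (mod 3739).
Accumulate the product:
2971 × 3529 = 10484659 ≡ 503
503 × 2085 = 1048755 ≡ 1835
1835 × 3043 = 5583905 ≡ 1578
1578 × 937 = 1478586 ≡ 1681
1681 × 1871 = 3145151 ≡ 652
652 × 2704 = 1763008 ≡ 1939
1939 × 3072 = 5956608 ≡ 381

381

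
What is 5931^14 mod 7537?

2831

Using repeated squaring:
14 in binary is 1110, i.e. 14 = 8 + 4 + 2.
5931^1 ≡ 5931 (mod 7537)
5931^2 ≡ 5931^2 = 35176761 ≡ 1582 (mod 7537)
5931^4 ≡ 1582^2 = 2502724 ≡ 440 (mod 7537)
5931^8 ≡ 440^2 = 193600 ≡ 5175 (mod 7537)
5931^14 = 5931^8 * 5931^4 * 5931^2 ≡ 5175 * 440 * 1582 (mod 7537).
Accumulate the product:
5175 * 440 = 2277000 ≡ 826
826 * 1582 = 1306732 ≡ 2831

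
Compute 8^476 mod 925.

306

By square-and-multiply:
8^1 ≡ 8 (mod 925)
8^2 ≡ 8^2 = 64 (mod 925)
8^4 ≡ 64^2 = 4096 ≡ 396 (mod 925)
8^8 ≡ 396^2 = 156816 ≡ 491 (mod 925)
8^16 ≡ 491^2 = 241081 ≡ 581 (mod 925)
8^32 ≡ 581^2 = 337561 ≡ 861 (mod 925)
8^64 ≡ 861^2 = 741321 ≡ 396 (mod 925)
8^128 ≡ 396^2 = 156816 ≡ 491 (mod 925)
8^256 ≡ 491^2 = 241081 ≡ 581 (mod 925)
8^476 = 8^256 * 8^128 * 8^64 * 8^16 * 8^8 * 8^4 ≡ 581 * 491 * 396 * 581 * 491 * 396 (mod 925).
Accumulate the product:
581 * 491 = 285271 ≡ 371
371 * 396 = 146916 ≡ 766
766 * 581 = 445046 ≡ 121
121 * 491 = 59411 ≡ 211
211 * 396 = 83556 ≡ 306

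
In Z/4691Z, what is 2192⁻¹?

Apply the Euclidean algorithm and back-substitute:
4691 = 2×2192 + 307
2192 = 7×307 + 43
307 = 7×43 + 6
43 = 7×6 + 1
6 = 6×1 + 0
gcd(2192, 4691) = 1, so the inverse exists.
Back-substitute for 1:
1 = 1×43 − 7×6
  = −7×307 + 50×43
  = 50×2192 − 357×307
  = −357×4691 + 764×2192
So 2192⁻¹ ≡ 764 (mod 4691).

764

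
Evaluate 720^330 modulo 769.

480

Using repeated squaring:
330 in binary is 101001010, i.e. 330 = 256 + 64 + 8 + 2.
720^1 ≡ 720 (mod 769)
720^2 ≡ 720^2 = 518400 ≡ 94 (mod 769)
720^4 ≡ 94^2 = 8836 ≡ 377 (mod 769)
720^8 ≡ 377^2 = 142129 ≡ 633 (mod 769)
720^16 ≡ 633^2 = 400689 ≡ 40 (mod 769)
720^32 ≡ 40^2 = 1600 ≡ 62 (mod 769)
720^64 ≡ 62^2 = 3844 ≡ 768 (mod 769)
720^128 ≡ 768^2 = 589824 ≡ 1 (mod 769)
720^256 ≡ 1^2 = 1 (mod 769)
720^330 = 720^256 * 720^64 * 720^8 * 720^2 ≡ 1 * 768 * 633 * 94 (mod 769).
Accumulate the product:
1 * 768 = 768
768 * 633 = 486144 ≡ 136
136 * 94 = 12784 ≡ 480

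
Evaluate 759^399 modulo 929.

Using repeated squaring:
399 in binary is 110001111, i.e. 399 = 256 + 128 + 8 + 4 + 2 + 1.
759^1 ≡ 759 (mod 929)
759^2 ≡ 759^2 = 576081 ≡ 101 (mod 929)
759^4 ≡ 101^2 = 10201 ≡ 911 (mod 929)
759^8 ≡ 911^2 = 829921 ≡ 324 (mod 929)
759^16 ≡ 324^2 = 104976 ≡ 928 (mod 929)
759^32 ≡ 928^2 = 861184 ≡ 1 (mod 929)
759^64 ≡ 1^2 = 1 (mod 929)
759^128 ≡ 1^2 = 1 (mod 929)
759^256 ≡ 1^2 = 1 (mod 929)
759^399 = 759^256 × 759^128 × 759^8 × 759^4 × 759^2 × 759^1 ≡ 1 × 1 × 324 × 911 × 101 × 759 (mod 929).
Accumulate the product:
1 × 1 = 1
1 × 324 = 324
324 × 911 = 295164 ≡ 671
671 × 101 = 67771 ≡ 883
883 × 759 = 670197 ≡ 388

388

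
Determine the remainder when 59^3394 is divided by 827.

59^1 ≡ 59 (mod 827)
59^2 ≡ 59^2 = 3481 ≡ 173 (mod 827)
59^4 ≡ 173^2 = 29929 ≡ 157 (mod 827)
59^8 ≡ 157^2 = 24649 ≡ 666 (mod 827)
59^16 ≡ 666^2 = 443556 ≡ 284 (mod 827)
59^32 ≡ 284^2 = 80656 ≡ 437 (mod 827)
59^64 ≡ 437^2 = 190969 ≡ 759 (mod 827)
59^128 ≡ 759^2 = 576081 ≡ 489 (mod 827)
59^256 ≡ 489^2 = 239121 ≡ 118 (mod 827)
59^512 ≡ 118^2 = 13924 ≡ 692 (mod 827)
59^1024 ≡ 692^2 = 478864 ≡ 31 (mod 827)
59^2048 ≡ 31^2 = 961 ≡ 134 (mod 827)
59^3394 = 59^2048 · 59^1024 · 59^256 · 59^64 · 59^2 ≡ 134 · 31 · 118 · 759 · 173 (mod 827).
Accumulate the product:
134 · 31 = 4154 ≡ 19
19 · 118 = 2242 ≡ 588
588 · 759 = 446292 ≡ 539
539 · 173 = 93247 ≡ 623

623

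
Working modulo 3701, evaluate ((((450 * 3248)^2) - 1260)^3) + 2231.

1122

450 * 3248 = 1461600 ≡ 3406 (mod 3701)
(3406)^2 ≡ 1902 (mod 3701)
1902 - 1260 = 642
(642)^3 ≡ 2592 (mod 3701)
2592 + 2231 = 4823 ≡ 1122 (mod 3701)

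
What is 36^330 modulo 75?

51

330 in binary is 101001010, i.e. 330 = 256 + 64 + 8 + 2.
36^1 ≡ 36 (mod 75)
36^2 ≡ 36^2 = 1296 ≡ 21 (mod 75)
36^4 ≡ 21^2 = 441 ≡ 66 (mod 75)
36^8 ≡ 66^2 = 4356 ≡ 6 (mod 75)
36^16 ≡ 6^2 = 36 (mod 75)
36^32 ≡ 36^2 = 1296 ≡ 21 (mod 75)
36^64 ≡ 21^2 = 441 ≡ 66 (mod 75)
36^128 ≡ 66^2 = 4356 ≡ 6 (mod 75)
36^256 ≡ 6^2 = 36 (mod 75)
36^330 = 36^256 × 36^64 × 36^8 × 36^2 ≡ 36 × 66 × 6 × 21 (mod 75).
Accumulate the product:
36 × 66 = 2376 ≡ 51
51 × 6 = 306 ≡ 6
6 × 21 = 126 ≡ 51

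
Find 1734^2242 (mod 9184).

800

Compute successive squares:
1734^1 ≡ 1734 (mod 9184)
1734^2 ≡ 1734^2 = 3006756 ≡ 3588 (mod 9184)
1734^4 ≡ 3588^2 = 12873744 ≡ 6960 (mod 9184)
1734^8 ≡ 6960^2 = 48441600 ≡ 5184 (mod 9184)
1734^16 ≡ 5184^2 = 26873856 ≡ 1472 (mod 9184)
1734^32 ≡ 1472^2 = 2166784 ≡ 8544 (mod 9184)
1734^64 ≡ 8544^2 = 72999936 ≡ 5504 (mod 9184)
1734^128 ≡ 5504^2 = 30294016 ≡ 5184 (mod 9184)
1734^256 ≡ 5184^2 = 26873856 ≡ 1472 (mod 9184)
1734^512 ≡ 1472^2 = 2166784 ≡ 8544 (mod 9184)
1734^1024 ≡ 8544^2 = 72999936 ≡ 5504 (mod 9184)
1734^2048 ≡ 5504^2 = 30294016 ≡ 5184 (mod 9184)
1734^2242 = 1734^2048 * 1734^128 * 1734^64 * 1734^2 ≡ 5184 * 5184 * 5504 * 3588 (mod 9184).
Accumulate the product:
5184 * 5184 = 26873856 ≡ 1472
1472 * 5504 = 8101888 ≡ 1600
1600 * 3588 = 5740800 ≡ 800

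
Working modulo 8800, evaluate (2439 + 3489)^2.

2439 + 3489 = 5928
(5928)^2 ≡ 2784 (mod 8800)

2784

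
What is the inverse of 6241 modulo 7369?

Run the extended Euclidean algorithm:
7369 = 1·6241 + 1128
6241 = 5·1128 + 601
1128 = 1·601 + 527
601 = 1·527 + 74
527 = 7·74 + 9
74 = 8·9 + 2
9 = 4·2 + 1
2 = 2·1 + 0
gcd(6241, 7369) = 1, so the inverse exists.
Back-substitute for 1:
1 = 1·9 − 4·2
  = −4·74 + 33·9
  = 33·527 − 235·74
  = −235·601 + 268·527
  = 268·1128 − 503·601
  = −503·6241 + 2783·1128
  = 2783·7369 − 3286·6241
So 6241⁻¹ ≡ −3286 ≡ 4083 (mod 7369).

4083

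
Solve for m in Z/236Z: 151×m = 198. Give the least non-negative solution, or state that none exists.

gcd(151, 236) = 1, so a unique solution mod 236 exists.
151⁻¹ ≡ 211 (mod 236).
m ≡ 211×198 ≡ 6 (mod 236).

6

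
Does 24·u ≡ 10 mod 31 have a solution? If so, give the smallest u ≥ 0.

3

gcd(24, 31) = 1, so a unique solution mod 31 exists.
24⁻¹ ≡ 22 (mod 31).
u ≡ 22·10 ≡ 3 (mod 31).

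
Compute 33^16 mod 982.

133

Compute successive squares:
33^1 ≡ 33 (mod 982)
33^2 ≡ 33^2 = 1089 ≡ 107 (mod 982)
33^4 ≡ 107^2 = 11449 ≡ 647 (mod 982)
33^8 ≡ 647^2 = 418609 ≡ 277 (mod 982)
33^16 ≡ 277^2 = 76729 ≡ 133 (mod 982)
So 33^16 ≡ 133 (mod 982).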